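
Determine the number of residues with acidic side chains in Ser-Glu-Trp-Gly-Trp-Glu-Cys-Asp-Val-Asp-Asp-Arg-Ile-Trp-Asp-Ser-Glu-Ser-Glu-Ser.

8

Aspartate (D) and glutamate (E) have carboxylic-acid side chains and are the acidic amino acids.
Matching residues: Glu2, Glu6, Asp8, Asp10, Asp11, Asp15, Glu17, Glu19.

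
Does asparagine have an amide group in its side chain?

Yes

Only N (asparagine) and Q (glutamine) carry a side-chain carboxamide.
Asparagine is in this group.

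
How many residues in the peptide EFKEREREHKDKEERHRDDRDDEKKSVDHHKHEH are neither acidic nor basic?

3

Acidic: D, E. Basic: K, R, H. All other residues are neither.
Matching residues: F2, S26, V27.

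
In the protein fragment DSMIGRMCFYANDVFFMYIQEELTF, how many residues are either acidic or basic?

5

Acidic: D, E. Basic: H, K, R.
Acidic residues here: D1, D13, E21, E22 (4).
Basic residues here: R6 (1).
The two groups share no amino acid, so total = 4 + 1 = 5.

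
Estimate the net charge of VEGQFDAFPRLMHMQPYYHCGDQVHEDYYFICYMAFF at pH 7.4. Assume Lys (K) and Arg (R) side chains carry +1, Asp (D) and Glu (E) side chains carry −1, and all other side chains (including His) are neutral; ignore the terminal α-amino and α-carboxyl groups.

Positive (K, R): R10 → +1.
Negative (D, E): E2, D6, D22, E26, D27 → −5.
Net charge = (+1) + (−5) = −4.

-4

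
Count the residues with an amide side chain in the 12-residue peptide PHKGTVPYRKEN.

1

Asparagine (N) and glutamine (Q) have uncharged amide side chains.
Matching residues: N12.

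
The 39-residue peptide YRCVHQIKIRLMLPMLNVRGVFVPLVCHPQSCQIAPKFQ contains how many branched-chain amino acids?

The BCAAs are Val, Leu, and Ile — aliphatic side chains with a branch point.
Matching residues: V4, I7, I9, L11, L13, L16, V18, V21, V23, L25, V26, I34.

12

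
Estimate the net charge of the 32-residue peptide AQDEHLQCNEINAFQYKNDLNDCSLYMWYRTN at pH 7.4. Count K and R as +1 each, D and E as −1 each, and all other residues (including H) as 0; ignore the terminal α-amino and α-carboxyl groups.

-3

Positive (K, R): K17, R30 → +2.
Negative (D, E): D3, E4, E10, D19, D22 → −5.
Net charge = (+2) + (−5) = −3.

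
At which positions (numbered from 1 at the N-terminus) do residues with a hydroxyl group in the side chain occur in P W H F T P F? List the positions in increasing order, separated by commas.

Serine (S), threonine (T), and tyrosine (Y) each carry a hydroxyl group on the side chain.
Matching residues: T5.

5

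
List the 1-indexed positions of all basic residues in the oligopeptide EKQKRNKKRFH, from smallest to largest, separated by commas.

2, 4, 5, 7, 8, 9, 11

The basic amino acids are Lys (K), Arg (R), and His (H).
Matching residues: K2, K4, R5, K7, K8, R9, H11.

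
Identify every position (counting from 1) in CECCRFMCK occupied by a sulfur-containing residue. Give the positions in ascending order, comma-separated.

The sulfur-bearing residues are cysteine (–SH) and methionine (–S–CH₃).
Matching residues: C1, C3, C4, M7, C8.

1, 3, 4, 7, 8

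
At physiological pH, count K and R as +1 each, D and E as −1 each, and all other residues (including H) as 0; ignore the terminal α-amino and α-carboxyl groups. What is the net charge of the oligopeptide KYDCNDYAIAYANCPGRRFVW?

+1

Positive (K, R): K1, R17, R18 → +3.
Negative (D, E): D3, D6 → −2.
Net charge = (+3) + (−2) = +1.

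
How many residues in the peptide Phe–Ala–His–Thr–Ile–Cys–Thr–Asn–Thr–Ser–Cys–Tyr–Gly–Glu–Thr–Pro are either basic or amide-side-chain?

Basic: H, K, R. Amide-side-chain: N, Q.
Basic residues here: His3 (1).
Amide-side-chain residues here: Asn8 (1).
The two groups share no amino acid, so total = 1 + 1 = 2.

2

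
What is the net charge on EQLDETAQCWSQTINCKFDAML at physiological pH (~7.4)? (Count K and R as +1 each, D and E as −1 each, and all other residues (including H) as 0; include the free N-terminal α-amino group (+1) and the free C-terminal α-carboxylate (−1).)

Positive (K, R): K17 → +1.
Negative (D, E): E1, D4, E5, D19 → −4.
The N-terminus (+1) and C-terminus (−1) cancel.
Net charge = (+1) + (−4) = −3.

-3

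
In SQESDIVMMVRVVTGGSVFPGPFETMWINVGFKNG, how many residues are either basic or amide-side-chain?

Basic: H, K, R. Amide-side-chain: N, Q.
Basic residues here: R11, K33 (2).
Amide-side-chain residues here: Q2, N29, N34 (3).
The two groups share no amino acid, so total = 2 + 3 = 5.

5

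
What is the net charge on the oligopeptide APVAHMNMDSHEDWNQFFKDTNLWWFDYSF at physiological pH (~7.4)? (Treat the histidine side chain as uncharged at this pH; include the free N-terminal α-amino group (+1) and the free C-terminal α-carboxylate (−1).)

-4

At pH ~7.4 the Lys and Arg side chains are protonated (+1), the Asp and Glu side chains are deprotonated (−1), and with His taken as neutral all other side chains carry no charge.
Positive (K, R): K19 → +1.
Negative (D, E): D9, E12, D13, D20, D27 → −5.
The N-terminus (+1) and C-terminus (−1) cancel.
Net charge = (+1) + (−5) = −4.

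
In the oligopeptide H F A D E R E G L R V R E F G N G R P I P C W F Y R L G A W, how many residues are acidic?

4

The acidic residues are Asp (D) and Glu (E), whose side chains end in a carboxylate group.
Matching residues: D4, E5, E7, E13.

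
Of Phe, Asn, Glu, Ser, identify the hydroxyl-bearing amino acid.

Ser

S, T, and Y are the three residues with a side-chain hydroxyl.
Of the listed options, only Ser belongs to this group.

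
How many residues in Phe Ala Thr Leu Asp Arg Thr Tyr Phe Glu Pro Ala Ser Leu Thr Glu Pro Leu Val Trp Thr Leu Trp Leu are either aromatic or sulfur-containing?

5

Aromatic: F, W, Y. Sulfur-containing: C, M.
Aromatic residues here: Phe1, Tyr8, Phe9, Trp20, Trp23 (5).
Sulfur-containing residues here: none (0).
The two groups share no amino acid, so total = 5 + 0 = 5.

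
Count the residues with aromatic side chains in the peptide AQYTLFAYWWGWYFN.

F, W, and Y each carry an aromatic ring on the side chain.
Matching residues: Y3, F6, Y8, W9, W10, W12, Y13, F14.

8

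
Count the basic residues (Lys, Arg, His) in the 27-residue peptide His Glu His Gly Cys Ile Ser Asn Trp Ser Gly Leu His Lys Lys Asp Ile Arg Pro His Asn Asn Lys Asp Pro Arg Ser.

Matching residues: His1, His3, His13, Lys14, Lys15, Arg18, His20, Lys23, Arg26.

9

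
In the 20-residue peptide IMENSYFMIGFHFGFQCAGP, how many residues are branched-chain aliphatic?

V, L, and I make up the branched-chain aliphatic group.
Matching residues: I1, I9.

2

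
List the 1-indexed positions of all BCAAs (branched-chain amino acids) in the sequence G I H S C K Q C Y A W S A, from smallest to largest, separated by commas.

2

The BCAAs are Val, Leu, and Ile — aliphatic side chains with a branch point.
Matching residues: I2.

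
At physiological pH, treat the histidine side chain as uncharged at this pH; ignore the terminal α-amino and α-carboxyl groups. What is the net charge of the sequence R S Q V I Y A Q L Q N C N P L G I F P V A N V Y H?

Near pH 7.4, K and R contribute +1 each, D and E contribute −1 each, and every other side chain (His included, as stated) is uncharged.
Positive (K, R): R1 → +1.
Negative (D, E): none → −0.
Net charge = (+1) + (−0) = +1.

+1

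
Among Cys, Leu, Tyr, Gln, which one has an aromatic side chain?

F, W, and Y each carry an aromatic ring on the side chain.
Of the listed options, only Tyr belongs to this group.

Tyr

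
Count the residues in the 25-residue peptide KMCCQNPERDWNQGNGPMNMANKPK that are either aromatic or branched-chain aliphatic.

Aromatic: F, W, Y. Branched-chain aliphatic: I, L, V.
Aromatic residues here: W11 (1).
Branched-chain aliphatic residues here: none (0).
The two groups share no amino acid, so total = 1 + 0 = 1.

1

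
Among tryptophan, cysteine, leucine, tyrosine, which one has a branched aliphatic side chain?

V, L, and I make up the branched-chain aliphatic group.
Of the listed options, only leucine belongs to this group.

leucine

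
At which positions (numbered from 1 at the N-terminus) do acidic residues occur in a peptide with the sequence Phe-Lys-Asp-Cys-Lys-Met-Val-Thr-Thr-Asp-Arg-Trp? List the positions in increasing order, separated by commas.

3, 10

Only D (aspartate) and E (glutamate) carry a side-chain carboxylic acid.
Matching residues: Asp3, Asp10.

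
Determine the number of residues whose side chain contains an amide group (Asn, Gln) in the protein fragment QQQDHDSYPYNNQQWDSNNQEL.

10

Matching residues: Q1, Q2, Q3, N11, N12, Q13, Q14, N18, N19, Q20.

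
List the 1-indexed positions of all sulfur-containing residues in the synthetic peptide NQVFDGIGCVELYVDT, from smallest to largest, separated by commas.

The sulfur-bearing residues are cysteine (–SH) and methionine (–S–CH₃).
Matching residues: C9.

9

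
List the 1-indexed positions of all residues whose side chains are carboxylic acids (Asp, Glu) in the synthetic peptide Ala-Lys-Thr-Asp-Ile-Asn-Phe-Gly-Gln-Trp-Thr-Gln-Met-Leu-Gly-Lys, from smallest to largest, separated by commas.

Matching residues: Asp4.

4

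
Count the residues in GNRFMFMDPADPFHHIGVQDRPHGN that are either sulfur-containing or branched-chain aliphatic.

4

Sulfur-containing: C, M. Branched-chain aliphatic: I, L, V.
Sulfur-containing residues here: M5, M7 (2).
Branched-chain aliphatic residues here: I16, V18 (2).
The two groups share no amino acid, so total = 2 + 2 = 4.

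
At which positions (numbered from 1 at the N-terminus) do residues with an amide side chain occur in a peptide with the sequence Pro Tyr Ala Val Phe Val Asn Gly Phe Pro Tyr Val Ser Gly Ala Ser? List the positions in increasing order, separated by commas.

7

The amide-side-chain residues are Asn (N) and Gln (Q).
Matching residues: Asn7.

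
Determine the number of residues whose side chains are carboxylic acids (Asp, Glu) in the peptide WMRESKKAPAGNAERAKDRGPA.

3

Matching residues: E4, E14, D18.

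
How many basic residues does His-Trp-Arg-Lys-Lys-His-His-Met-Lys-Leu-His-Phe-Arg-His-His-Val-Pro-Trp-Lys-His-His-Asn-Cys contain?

The basic amino acids are Lys (K), Arg (R), and His (H).
Matching residues: His1, Arg3, Lys4, Lys5, His6, His7, Lys9, His11, Arg13, His14, His15, Lys19, His20, His21.

14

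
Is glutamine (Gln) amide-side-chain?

Yes

Asparagine (N) and glutamine (Q) have uncharged amide side chains.
Glutamine is in this group.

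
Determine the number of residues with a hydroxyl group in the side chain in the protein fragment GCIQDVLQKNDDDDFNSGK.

1

Serine (S), threonine (T), and tyrosine (Y) each carry a hydroxyl group on the side chain.
Matching residues: S17.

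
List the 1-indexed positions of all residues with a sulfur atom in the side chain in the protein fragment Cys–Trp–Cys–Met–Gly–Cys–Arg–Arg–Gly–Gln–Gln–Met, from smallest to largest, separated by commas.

1, 3, 4, 6, 12

The sulfur-bearing residues are cysteine (–SH) and methionine (–S–CH₃).
Matching residues: Cys1, Cys3, Met4, Cys6, Met12.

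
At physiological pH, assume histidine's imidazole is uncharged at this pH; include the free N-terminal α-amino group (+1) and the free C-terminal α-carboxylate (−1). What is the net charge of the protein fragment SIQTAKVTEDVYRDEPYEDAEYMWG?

-5

The side chains ionized at physiological pH are Lys/Arg (+1) and Asp/Glu (−1); with His treated as neutral, nothing else contributes.
Positive (K, R): K6, R13 → +2.
Negative (D, E): E9, D10, D14, E15, E18, D19, E21 → −7.
The N-terminus (+1) and C-terminus (−1) cancel.
Net charge = (+2) + (−7) = −5.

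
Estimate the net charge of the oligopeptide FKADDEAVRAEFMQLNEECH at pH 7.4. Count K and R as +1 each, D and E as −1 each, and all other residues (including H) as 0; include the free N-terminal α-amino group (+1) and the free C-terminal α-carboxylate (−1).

Positive (K, R): K2, R9 → +2.
Negative (D, E): D4, D5, E6, E11, E17, E18 → −6.
The N-terminus (+1) and C-terminus (−1) cancel.
Net charge = (+2) + (−6) = −4.

-4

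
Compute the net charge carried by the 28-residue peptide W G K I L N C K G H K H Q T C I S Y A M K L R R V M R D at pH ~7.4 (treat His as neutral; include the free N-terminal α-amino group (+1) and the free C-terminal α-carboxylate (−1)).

+6

The side chains ionized at physiological pH are Lys/Arg (+1) and Asp/Glu (−1); with His treated as neutral, nothing else contributes.
Positive (K, R): K3, K8, K11, K21, R23, R24, R27 → +7.
Negative (D, E): D28 → −1.
The N-terminus (+1) and C-terminus (−1) cancel.
Net charge = (+7) + (−1) = +6.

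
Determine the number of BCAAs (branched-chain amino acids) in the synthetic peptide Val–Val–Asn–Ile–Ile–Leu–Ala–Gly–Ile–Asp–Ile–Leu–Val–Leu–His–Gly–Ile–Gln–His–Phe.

11

The BCAAs are Val, Leu, and Ile — aliphatic side chains with a branch point.
Matching residues: Val1, Val2, Ile4, Ile5, Leu6, Ile9, Ile11, Leu12, Val13, Leu14, Ile17.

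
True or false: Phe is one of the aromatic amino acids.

Phenylalanine (F), tryptophan (W), and tyrosine (Y) have aromatic ring side chains.
Phenylalanine is in this group.

True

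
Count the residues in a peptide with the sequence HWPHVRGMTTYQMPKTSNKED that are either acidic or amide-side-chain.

Acidic: D, E. Amide-side-chain: N, Q.
Acidic residues here: E20, D21 (2).
Amide-side-chain residues here: Q12, N18 (2).
The two groups share no amino acid, so total = 2 + 2 = 4.

4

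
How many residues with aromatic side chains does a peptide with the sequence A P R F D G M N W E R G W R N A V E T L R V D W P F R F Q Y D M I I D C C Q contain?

7

F, W, and Y each carry an aromatic ring on the side chain.
Matching residues: F4, W9, W13, W24, F26, F28, Y30.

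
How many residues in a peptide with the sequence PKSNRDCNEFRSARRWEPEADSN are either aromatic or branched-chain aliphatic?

Aromatic: F, W, Y. Branched-chain aliphatic: I, L, V.
Aromatic residues here: F10, W16 (2).
Branched-chain aliphatic residues here: none (0).
The two groups share no amino acid, so total = 2 + 0 = 2.

2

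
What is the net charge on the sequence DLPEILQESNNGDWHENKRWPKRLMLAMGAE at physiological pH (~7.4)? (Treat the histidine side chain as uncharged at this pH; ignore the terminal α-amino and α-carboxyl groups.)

The side chains ionized at physiological pH are Lys/Arg (+1) and Asp/Glu (−1); with His treated as neutral, nothing else contributes.
Positive (K, R): K18, R19, K22, R23 → +4.
Negative (D, E): D1, E4, E8, D13, E16, E31 → −6.
Net charge = (+4) + (−6) = −2.

-2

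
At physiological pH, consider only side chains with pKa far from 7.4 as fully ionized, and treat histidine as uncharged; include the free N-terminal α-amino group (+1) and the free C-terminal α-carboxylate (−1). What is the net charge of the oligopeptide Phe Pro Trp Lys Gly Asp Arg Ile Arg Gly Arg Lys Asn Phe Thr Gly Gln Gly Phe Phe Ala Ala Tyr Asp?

At pH ~7.4 the Lys and Arg side chains are protonated (+1), the Asp and Glu side chains are deprotonated (−1), and with His taken as neutral all other side chains carry no charge.
Positive (K, R): Lys4, Arg7, Arg9, Arg11, Lys12 → +5.
Negative (D, E): Asp6, Asp24 → −2.
The N-terminus (+1) and C-terminus (−1) cancel.
Net charge = (+5) + (−2) = +3.

+3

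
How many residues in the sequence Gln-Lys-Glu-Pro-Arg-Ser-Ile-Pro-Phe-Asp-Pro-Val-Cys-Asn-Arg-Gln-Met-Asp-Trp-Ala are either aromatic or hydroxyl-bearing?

Aromatic: F, W, Y. Hydroxyl-bearing: S, T, Y.
Aromatic residues here: Phe9, Trp19 (2).
Hydroxyl-bearing residues here: Ser6 (1).
(Y belongs to both groups, but none appear in this sequence.) Total = 2 + 1 = 3.

3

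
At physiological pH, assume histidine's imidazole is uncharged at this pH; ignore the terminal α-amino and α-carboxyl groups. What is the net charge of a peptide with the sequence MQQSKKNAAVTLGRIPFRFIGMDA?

+3

The side chains ionized at physiological pH are Lys/Arg (+1) and Asp/Glu (−1); with His treated as neutral, nothing else contributes.
Positive (K, R): K5, K6, R14, R18 → +4.
Negative (D, E): D23 → −1.
Net charge = (+4) + (−1) = +3.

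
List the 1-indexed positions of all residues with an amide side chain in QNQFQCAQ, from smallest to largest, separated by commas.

The amide-side-chain residues are Asn (N) and Gln (Q).
Matching residues: Q1, N2, Q3, Q5, Q8.

1, 2, 3, 5, 8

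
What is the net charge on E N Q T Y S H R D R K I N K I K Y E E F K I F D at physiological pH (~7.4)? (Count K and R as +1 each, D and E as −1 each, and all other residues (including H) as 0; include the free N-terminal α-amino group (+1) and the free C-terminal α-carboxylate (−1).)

+1

Positive (K, R): R8, R10, K11, K14, K16, K21 → +6.
Negative (D, E): E1, D9, E18, E19, D24 → −5.
The N-terminus (+1) and C-terminus (−1) cancel.
Net charge = (+6) + (−5) = +1.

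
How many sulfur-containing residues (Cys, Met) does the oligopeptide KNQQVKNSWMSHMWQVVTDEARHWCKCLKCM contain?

6

Matching residues: M10, M13, C25, C27, C30, M31.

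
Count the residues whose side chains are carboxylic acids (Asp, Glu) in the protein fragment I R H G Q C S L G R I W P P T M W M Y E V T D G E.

Matching residues: E20, D23, E25.

3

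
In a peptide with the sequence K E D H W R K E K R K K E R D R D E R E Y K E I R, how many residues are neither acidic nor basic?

Acidic: D, E. Basic: K, R, H. All other residues are neither.
Matching residues: W5, Y21, I24.

3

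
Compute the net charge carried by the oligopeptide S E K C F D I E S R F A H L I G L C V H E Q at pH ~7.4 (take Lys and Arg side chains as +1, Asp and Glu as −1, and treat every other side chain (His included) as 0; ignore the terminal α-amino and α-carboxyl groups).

-2

Positive (K, R): K3, R10 → +2.
Negative (D, E): E2, D6, E8, E21 → −4.
Net charge = (+2) + (−4) = −2.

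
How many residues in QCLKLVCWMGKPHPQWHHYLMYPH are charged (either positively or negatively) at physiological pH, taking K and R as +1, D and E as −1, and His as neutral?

Charged side chains at pH ~7.4: K, R (positive); D, E (negative).
Matching residues: K4, K11.

2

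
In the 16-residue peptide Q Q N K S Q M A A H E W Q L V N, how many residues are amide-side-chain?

Asparagine (N) and glutamine (Q) have uncharged amide side chains.
Matching residues: Q1, Q2, N3, Q6, Q13, N16.

6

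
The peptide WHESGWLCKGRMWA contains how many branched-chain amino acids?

1

V, L, and I make up the branched-chain aliphatic group.
Matching residues: L7.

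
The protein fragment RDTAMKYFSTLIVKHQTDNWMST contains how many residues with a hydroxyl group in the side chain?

Serine (S), threonine (T), and tyrosine (Y) each carry a hydroxyl group on the side chain.
Matching residues: T3, Y7, S9, T10, T17, S22, T23.

7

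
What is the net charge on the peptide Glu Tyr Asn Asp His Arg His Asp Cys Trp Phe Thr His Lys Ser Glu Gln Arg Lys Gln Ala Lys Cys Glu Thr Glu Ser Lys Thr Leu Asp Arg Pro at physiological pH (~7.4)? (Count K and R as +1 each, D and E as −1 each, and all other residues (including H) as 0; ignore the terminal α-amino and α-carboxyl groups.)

Positive (K, R): Arg6, Lys14, Arg18, Lys19, Lys22, Lys28, Arg32 → +7.
Negative (D, E): Glu1, Asp4, Asp8, Glu16, Glu24, Glu26, Asp31 → −7.
Net charge = (+7) + (−7) = 0.

0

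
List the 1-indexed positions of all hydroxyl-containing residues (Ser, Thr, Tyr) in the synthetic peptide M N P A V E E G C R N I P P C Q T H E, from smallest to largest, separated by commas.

Matching residues: T17.

17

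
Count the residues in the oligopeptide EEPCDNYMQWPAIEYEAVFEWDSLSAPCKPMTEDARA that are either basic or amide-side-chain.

4

Basic: H, K, R. Amide-side-chain: N, Q.
Basic residues here: K29, R36 (2).
Amide-side-chain residues here: N6, Q9 (2).
The two groups share no amino acid, so total = 2 + 2 = 4.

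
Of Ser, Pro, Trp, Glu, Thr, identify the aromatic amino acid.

F, W, and Y each carry an aromatic ring on the side chain.
Of the listed options, only Trp belongs to this group.

Trp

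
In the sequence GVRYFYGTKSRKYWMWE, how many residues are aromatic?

Phenylalanine (F), tryptophan (W), and tyrosine (Y) have aromatic ring side chains.
Matching residues: Y4, F5, Y6, Y13, W14, W16.

6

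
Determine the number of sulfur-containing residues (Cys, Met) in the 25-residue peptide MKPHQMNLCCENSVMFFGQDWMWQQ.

Matching residues: M1, M6, C9, C10, M15, M22.

6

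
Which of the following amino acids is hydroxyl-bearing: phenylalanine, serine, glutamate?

serine

The –OH-bearing residues are Ser, Thr (aliphatic alcohols), and Tyr (phenol).
Of the listed options, only serine belongs to this group.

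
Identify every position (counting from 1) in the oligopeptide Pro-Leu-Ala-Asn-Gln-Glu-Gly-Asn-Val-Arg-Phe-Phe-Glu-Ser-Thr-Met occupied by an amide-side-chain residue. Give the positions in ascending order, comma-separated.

4, 5, 8

The amide-side-chain residues are Asn (N) and Gln (Q).
Matching residues: Asn4, Gln5, Asn8.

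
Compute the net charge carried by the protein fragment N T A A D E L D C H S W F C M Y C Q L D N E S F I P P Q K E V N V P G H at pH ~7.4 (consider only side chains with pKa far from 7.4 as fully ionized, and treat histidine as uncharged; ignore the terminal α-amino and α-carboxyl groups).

-5

The side chains ionized at physiological pH are Lys/Arg (+1) and Asp/Glu (−1); with His treated as neutral, nothing else contributes.
Positive (K, R): K29 → +1.
Negative (D, E): D5, E6, D8, D20, E22, E30 → −6.
Net charge = (+1) + (−6) = −5.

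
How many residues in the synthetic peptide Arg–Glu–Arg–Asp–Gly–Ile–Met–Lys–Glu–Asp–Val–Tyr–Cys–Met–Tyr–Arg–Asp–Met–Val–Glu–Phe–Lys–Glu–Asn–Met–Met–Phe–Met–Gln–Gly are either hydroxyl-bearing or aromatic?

Hydroxyl-bearing: S, T, Y. Aromatic: F, W, Y.
Hydroxyl-bearing residues here: Tyr12, Tyr15 (2).
Aromatic residues here: Tyr12, Tyr15, Phe21, Phe27 (4).
Y is in both groups, so the 2 Y residues must not be double-counted.
Total = 2 + 4 − 2 = 4.

4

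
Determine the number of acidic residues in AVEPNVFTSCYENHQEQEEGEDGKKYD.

8

Only D (aspartate) and E (glutamate) carry a side-chain carboxylic acid.
Matching residues: E3, E12, E16, E18, E19, E21, D22, D27.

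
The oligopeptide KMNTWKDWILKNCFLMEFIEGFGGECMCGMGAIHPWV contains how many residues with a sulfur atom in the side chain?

Only Cys (C) and Met (M) have a sulfur atom in the side chain.
Matching residues: M2, C13, M16, C26, M27, C28, M30.

7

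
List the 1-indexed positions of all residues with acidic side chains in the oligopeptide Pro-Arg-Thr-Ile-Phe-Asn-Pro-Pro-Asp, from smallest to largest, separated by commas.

9

Aspartate (D) and glutamate (E) have carboxylic-acid side chains and are the acidic amino acids.
Matching residues: Asp9.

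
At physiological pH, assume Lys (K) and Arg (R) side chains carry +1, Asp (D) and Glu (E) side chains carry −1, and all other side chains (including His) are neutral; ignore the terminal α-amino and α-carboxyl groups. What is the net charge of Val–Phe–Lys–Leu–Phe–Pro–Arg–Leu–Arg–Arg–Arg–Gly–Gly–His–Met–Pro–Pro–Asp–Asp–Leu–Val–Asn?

+3

Positive (K, R): Lys3, Arg7, Arg9, Arg10, Arg11 → +5.
Negative (D, E): Asp18, Asp19 → −2.
Net charge = (+5) + (−2) = +3.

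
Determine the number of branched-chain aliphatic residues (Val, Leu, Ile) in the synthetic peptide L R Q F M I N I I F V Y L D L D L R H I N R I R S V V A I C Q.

13

Matching residues: L1, I6, I8, I9, V11, L13, L15, L17, I20, I23, V26, V27, I29.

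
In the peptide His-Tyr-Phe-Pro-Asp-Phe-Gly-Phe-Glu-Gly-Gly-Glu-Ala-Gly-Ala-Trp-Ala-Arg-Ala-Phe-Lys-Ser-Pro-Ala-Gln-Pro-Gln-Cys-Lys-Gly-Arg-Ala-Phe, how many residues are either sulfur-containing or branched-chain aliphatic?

Sulfur-containing: C, M. Branched-chain aliphatic: I, L, V.
Sulfur-containing residues here: Cys28 (1).
Branched-chain aliphatic residues here: none (0).
The two groups share no amino acid, so total = 1 + 0 = 1.

1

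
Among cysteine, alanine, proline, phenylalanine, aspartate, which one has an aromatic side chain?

The aromatic amino acids are Phe (F, benzyl), Trp (W, indole), and Tyr (Y, phenol).
Of the listed options, only phenylalanine belongs to this group.

phenylalanine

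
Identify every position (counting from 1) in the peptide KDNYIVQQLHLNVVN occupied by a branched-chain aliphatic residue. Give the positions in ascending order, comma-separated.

5, 6, 9, 11, 13, 14

Valine (V), leucine (L), and isoleucine (I) are the branched-chain amino acids.
Matching residues: I5, V6, L9, L11, V13, V14.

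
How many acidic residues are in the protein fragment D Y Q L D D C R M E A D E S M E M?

7

Aspartate (D) and glutamate (E) have carboxylic-acid side chains and are the acidic amino acids.
Matching residues: D1, D5, D6, E10, D12, E13, E16.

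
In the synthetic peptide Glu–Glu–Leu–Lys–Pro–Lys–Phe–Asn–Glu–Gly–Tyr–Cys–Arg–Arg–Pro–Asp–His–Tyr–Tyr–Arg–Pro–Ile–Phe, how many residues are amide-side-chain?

The amide-side-chain residues are Asn (N) and Gln (Q).
Matching residues: Asn8.

1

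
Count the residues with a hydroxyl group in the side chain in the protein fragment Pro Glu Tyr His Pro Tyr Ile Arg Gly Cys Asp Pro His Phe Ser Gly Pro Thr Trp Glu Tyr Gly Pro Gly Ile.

5

Serine (S), threonine (T), and tyrosine (Y) each carry a hydroxyl group on the side chain.
Matching residues: Tyr3, Tyr6, Ser15, Thr18, Tyr21.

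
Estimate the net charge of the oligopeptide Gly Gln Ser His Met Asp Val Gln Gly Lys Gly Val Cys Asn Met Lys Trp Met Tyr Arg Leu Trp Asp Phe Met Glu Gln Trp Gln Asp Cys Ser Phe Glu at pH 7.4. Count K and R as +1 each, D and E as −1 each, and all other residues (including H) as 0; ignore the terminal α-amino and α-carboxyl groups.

-2

Positive (K, R): Lys10, Lys16, Arg20 → +3.
Negative (D, E): Asp6, Asp23, Glu26, Asp30, Glu34 → −5.
Net charge = (+3) + (−5) = −2.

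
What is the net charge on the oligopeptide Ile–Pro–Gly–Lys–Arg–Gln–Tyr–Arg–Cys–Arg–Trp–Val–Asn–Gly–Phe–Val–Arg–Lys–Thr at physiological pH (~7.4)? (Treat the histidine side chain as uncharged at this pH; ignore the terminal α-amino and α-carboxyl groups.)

The side chains ionized at physiological pH are Lys/Arg (+1) and Asp/Glu (−1); with His treated as neutral, nothing else contributes.
Positive (K, R): Lys4, Arg5, Arg8, Arg10, Arg17, Lys18 → +6.
Negative (D, E): none → −0.
Net charge = (+6) + (−0) = +6.

+6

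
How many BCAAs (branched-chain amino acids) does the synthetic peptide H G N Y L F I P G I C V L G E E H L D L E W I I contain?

9

The BCAAs are Val, Leu, and Ile — aliphatic side chains with a branch point.
Matching residues: L5, I7, I10, V12, L13, L18, L20, I23, I24.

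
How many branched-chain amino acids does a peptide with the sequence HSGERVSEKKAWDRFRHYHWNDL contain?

Valine (V), leucine (L), and isoleucine (I) are the branched-chain amino acids.
Matching residues: V6, L23.

2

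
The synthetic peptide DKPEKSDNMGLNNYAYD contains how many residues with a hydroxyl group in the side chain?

S, T, and Y are the three residues with a side-chain hydroxyl.
Matching residues: S6, Y14, Y16.

3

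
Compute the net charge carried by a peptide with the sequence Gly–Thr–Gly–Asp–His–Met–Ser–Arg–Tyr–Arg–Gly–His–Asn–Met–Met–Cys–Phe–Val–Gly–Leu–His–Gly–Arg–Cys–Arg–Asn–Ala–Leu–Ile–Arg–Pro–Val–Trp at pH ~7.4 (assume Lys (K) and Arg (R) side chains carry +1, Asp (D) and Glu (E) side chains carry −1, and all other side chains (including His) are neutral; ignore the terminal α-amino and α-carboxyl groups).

Positive (K, R): Arg8, Arg10, Arg23, Arg25, Arg30 → +5.
Negative (D, E): Asp4 → −1.
Net charge = (+5) + (−1) = +4.

+4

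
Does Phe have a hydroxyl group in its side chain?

Serine (S), threonine (T), and tyrosine (Y) each carry a hydroxyl group on the side chain.
Phenylalanine is not in this group.

No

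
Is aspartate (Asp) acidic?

Yes

The acidic residues are Asp (D) and Glu (E), whose side chains end in a carboxylate group.
Aspartate is in this group.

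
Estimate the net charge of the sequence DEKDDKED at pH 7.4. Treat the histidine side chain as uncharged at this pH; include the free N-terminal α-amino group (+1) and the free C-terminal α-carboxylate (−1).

The side chains ionized at physiological pH are Lys/Arg (+1) and Asp/Glu (−1); with His treated as neutral, nothing else contributes.
Positive (K, R): K3, K6 → +2.
Negative (D, E): D1, E2, D4, D5, E7, D8 → −6.
The N-terminus (+1) and C-terminus (−1) cancel.
Net charge = (+2) + (−6) = −4.

-4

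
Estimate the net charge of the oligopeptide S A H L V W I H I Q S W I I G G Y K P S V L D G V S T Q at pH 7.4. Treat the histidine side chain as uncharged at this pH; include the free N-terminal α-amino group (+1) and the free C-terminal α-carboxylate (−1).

At pH ~7.4 the Lys and Arg side chains are protonated (+1), the Asp and Glu side chains are deprotonated (−1), and with His taken as neutral all other side chains carry no charge.
Positive (K, R): K18 → +1.
Negative (D, E): D23 → −1.
The N-terminus (+1) and C-terminus (−1) cancel.
Net charge = (+1) + (−1) = 0.

0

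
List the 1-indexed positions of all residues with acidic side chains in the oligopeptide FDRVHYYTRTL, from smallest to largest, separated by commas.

2

The acidic residues are Asp (D) and Glu (E), whose side chains end in a carboxylate group.
Matching residues: D2.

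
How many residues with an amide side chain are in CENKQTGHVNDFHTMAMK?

Asparagine (N) and glutamine (Q) have uncharged amide side chains.
Matching residues: N3, Q5, N10.

3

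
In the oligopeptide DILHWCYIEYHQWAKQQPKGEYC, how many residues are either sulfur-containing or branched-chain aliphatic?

Sulfur-containing: C, M. Branched-chain aliphatic: I, L, V.
Sulfur-containing residues here: C6, C23 (2).
Branched-chain aliphatic residues here: I2, L3, I8 (3).
The two groups share no amino acid, so total = 2 + 3 = 5.

5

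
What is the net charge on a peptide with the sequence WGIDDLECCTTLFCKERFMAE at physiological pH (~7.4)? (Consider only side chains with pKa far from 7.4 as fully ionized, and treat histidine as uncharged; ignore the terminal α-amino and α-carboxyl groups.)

At pH ~7.4 the Lys and Arg side chains are protonated (+1), the Asp and Glu side chains are deprotonated (−1), and with His taken as neutral all other side chains carry no charge.
Positive (K, R): K15, R17 → +2.
Negative (D, E): D4, D5, E7, E16, E21 → −5.
Net charge = (+2) + (−5) = −3.

-3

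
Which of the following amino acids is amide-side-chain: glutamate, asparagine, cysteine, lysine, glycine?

The amide-side-chain residues are Asn (N) and Gln (Q).
Of the listed options, only asparagine belongs to this group.

asparagine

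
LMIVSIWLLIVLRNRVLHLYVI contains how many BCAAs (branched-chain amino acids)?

Valine (V), leucine (L), and isoleucine (I) are the branched-chain amino acids.
Matching residues: L1, I3, V4, I6, L8, L9, I10, V11, L12, V16, L17, L19, V21, I22.

14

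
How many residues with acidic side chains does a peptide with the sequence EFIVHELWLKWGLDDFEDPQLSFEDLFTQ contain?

The acidic residues are Asp (D) and Glu (E), whose side chains end in a carboxylate group.
Matching residues: E1, E6, D14, D15, E17, D18, E24, D25.

8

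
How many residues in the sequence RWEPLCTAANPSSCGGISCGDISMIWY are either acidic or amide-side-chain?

3

Acidic: D, E. Amide-side-chain: N, Q.
Acidic residues here: E3, D21 (2).
Amide-side-chain residues here: N10 (1).
The two groups share no amino acid, so total = 2 + 1 = 3.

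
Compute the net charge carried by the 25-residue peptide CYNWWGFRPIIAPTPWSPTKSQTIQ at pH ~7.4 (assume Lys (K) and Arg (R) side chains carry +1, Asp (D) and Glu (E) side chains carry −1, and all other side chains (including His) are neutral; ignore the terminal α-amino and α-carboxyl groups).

+2

Positive (K, R): R8, K20 → +2.
Negative (D, E): none → −0.
Net charge = (+2) + (−0) = +2.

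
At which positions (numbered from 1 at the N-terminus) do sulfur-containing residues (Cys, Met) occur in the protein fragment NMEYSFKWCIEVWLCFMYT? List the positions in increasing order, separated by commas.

Matching residues: M2, C9, C15, M17.

2, 9, 15, 17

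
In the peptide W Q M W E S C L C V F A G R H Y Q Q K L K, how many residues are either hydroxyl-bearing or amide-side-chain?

Hydroxyl-bearing: S, T, Y. Amide-side-chain: N, Q.
Hydroxyl-bearing residues here: S6, Y16 (2).
Amide-side-chain residues here: Q2, Q17, Q18 (3).
The two groups share no amino acid, so total = 2 + 3 = 5.

5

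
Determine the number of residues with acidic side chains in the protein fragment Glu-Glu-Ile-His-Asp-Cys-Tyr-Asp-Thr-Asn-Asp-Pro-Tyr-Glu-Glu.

7

Only D (aspartate) and E (glutamate) carry a side-chain carboxylic acid.
Matching residues: Glu1, Glu2, Asp5, Asp8, Asp11, Glu14, Glu15.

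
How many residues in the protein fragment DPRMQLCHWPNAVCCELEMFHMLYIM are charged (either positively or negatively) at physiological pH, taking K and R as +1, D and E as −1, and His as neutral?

Charged side chains at pH ~7.4: K, R (positive); D, E (negative).
Matching residues: D1, R3, E16, E18.

4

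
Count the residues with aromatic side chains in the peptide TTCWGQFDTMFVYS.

4

F, W, and Y each carry an aromatic ring on the side chain.
Matching residues: W4, F7, F11, Y13.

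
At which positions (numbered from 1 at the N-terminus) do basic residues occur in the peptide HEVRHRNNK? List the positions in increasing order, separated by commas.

1, 4, 5, 6, 9

K, R, and H are the three residues with basic side chains (ε-amine, guanidinium, and imidazole respectively).
Matching residues: H1, R4, H5, R6, K9.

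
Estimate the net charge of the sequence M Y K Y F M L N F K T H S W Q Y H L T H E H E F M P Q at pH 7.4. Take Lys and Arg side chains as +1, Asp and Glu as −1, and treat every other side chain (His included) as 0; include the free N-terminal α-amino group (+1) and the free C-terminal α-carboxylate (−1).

Positive (K, R): K3, K10 → +2.
Negative (D, E): E21, E23 → −2.
The N-terminus (+1) and C-terminus (−1) cancel.
Net charge = (+2) + (−2) = 0.

0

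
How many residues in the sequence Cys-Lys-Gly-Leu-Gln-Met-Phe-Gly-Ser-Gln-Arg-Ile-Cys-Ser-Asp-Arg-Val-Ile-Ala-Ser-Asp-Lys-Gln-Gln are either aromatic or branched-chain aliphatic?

5

Aromatic: F, W, Y. Branched-chain aliphatic: I, L, V.
Aromatic residues here: Phe7 (1).
Branched-chain aliphatic residues here: Leu4, Ile12, Val17, Ile18 (4).
The two groups share no amino acid, so total = 1 + 4 = 5.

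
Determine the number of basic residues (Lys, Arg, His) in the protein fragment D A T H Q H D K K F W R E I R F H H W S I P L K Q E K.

10

Matching residues: H4, H6, K8, K9, R12, R15, H17, H18, K24, K27.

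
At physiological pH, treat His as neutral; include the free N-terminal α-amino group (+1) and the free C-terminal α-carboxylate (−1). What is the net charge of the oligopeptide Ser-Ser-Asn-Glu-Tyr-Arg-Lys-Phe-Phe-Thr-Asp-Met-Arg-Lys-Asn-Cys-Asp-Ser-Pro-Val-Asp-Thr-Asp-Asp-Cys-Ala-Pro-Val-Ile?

At pH ~7.4 the Lys and Arg side chains are protonated (+1), the Asp and Glu side chains are deprotonated (−1), and with His taken as neutral all other side chains carry no charge.
Positive (K, R): Arg6, Lys7, Arg13, Lys14 → +4.
Negative (D, E): Glu4, Asp11, Asp17, Asp21, Asp23, Asp24 → −6.
The N-terminus (+1) and C-terminus (−1) cancel.
Net charge = (+4) + (−6) = −2.

-2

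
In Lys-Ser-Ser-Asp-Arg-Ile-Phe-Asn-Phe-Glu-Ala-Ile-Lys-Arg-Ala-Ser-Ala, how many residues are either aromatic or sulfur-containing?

2

Aromatic: F, W, Y. Sulfur-containing: C, M.
Aromatic residues here: Phe7, Phe9 (2).
Sulfur-containing residues here: none (0).
The two groups share no amino acid, so total = 2 + 0 = 2.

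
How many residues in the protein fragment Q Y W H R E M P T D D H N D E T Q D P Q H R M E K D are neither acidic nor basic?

Acidic: D, E. Basic: K, R, H. All other residues are neither.
Matching residues: Q1, Y2, W3, M7, P8, T9, N13, T16, Q17, P19, Q20, M23.

12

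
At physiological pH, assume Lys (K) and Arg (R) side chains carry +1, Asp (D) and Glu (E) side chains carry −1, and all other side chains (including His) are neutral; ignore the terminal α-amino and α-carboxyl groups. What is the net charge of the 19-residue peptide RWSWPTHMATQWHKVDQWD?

0

Positive (K, R): R1, K14 → +2.
Negative (D, E): D16, D19 → −2.
Net charge = (+2) + (−2) = 0.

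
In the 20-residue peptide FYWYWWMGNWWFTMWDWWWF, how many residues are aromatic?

14

F, W, and Y each carry an aromatic ring on the side chain.
Matching residues: F1, Y2, W3, Y4, W5, W6, W10, W11, F12, W15, W17, W18, W19, F20.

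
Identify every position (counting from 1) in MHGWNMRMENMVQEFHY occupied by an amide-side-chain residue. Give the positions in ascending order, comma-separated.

5, 10, 13

Asparagine (N) and glutamine (Q) have uncharged amide side chains.
Matching residues: N5, N10, Q13.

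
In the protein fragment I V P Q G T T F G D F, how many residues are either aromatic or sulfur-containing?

Aromatic: F, W, Y. Sulfur-containing: C, M.
Aromatic residues here: F8, F11 (2).
Sulfur-containing residues here: none (0).
The two groups share no amino acid, so total = 2 + 0 = 2.

2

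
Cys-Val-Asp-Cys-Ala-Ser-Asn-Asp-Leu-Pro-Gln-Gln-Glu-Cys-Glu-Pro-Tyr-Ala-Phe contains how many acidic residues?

4

Aspartate (D) and glutamate (E) have carboxylic-acid side chains and are the acidic amino acids.
Matching residues: Asp3, Asp8, Glu13, Glu15.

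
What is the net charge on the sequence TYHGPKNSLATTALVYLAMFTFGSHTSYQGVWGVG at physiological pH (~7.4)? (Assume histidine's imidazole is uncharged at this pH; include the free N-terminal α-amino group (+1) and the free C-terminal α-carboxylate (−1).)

+1

Near pH 7.4, K and R contribute +1 each, D and E contribute −1 each, and every other side chain (His included, as stated) is uncharged.
Positive (K, R): K6 → +1.
Negative (D, E): none → −0.
The N-terminus (+1) and C-terminus (−1) cancel.
Net charge = (+1) + (−0) = +1.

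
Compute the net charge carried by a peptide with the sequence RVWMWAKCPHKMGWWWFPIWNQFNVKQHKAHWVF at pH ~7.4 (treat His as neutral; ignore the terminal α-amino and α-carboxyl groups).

At pH ~7.4 the Lys and Arg side chains are protonated (+1), the Asp and Glu side chains are deprotonated (−1), and with His taken as neutral all other side chains carry no charge.
Positive (K, R): R1, K7, K11, K26, K29 → +5.
Negative (D, E): none → −0.
Net charge = (+5) + (−0) = +5.

+5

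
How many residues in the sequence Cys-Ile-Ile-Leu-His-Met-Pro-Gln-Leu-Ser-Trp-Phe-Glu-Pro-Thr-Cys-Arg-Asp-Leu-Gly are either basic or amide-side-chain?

3

Basic: H, K, R. Amide-side-chain: N, Q.
Basic residues here: His5, Arg17 (2).
Amide-side-chain residues here: Gln8 (1).
The two groups share no amino acid, so total = 2 + 1 = 3.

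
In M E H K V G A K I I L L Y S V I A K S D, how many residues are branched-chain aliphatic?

Valine (V), leucine (L), and isoleucine (I) are the branched-chain amino acids.
Matching residues: V5, I9, I10, L11, L12, V15, I16.

7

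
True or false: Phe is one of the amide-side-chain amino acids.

False

Only N (asparagine) and Q (glutamine) carry a side-chain carboxamide.
Phenylalanine is not in this group.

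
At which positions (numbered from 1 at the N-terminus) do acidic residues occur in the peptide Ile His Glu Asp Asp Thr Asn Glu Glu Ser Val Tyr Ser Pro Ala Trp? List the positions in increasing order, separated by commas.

3, 4, 5, 8, 9

Only D (aspartate) and E (glutamate) carry a side-chain carboxylic acid.
Matching residues: Glu3, Asp4, Asp5, Glu8, Glu9.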